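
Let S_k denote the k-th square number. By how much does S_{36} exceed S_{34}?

140

36² = 1296 and 34² = 1156.
Difference: 1296 − 1156 = 140.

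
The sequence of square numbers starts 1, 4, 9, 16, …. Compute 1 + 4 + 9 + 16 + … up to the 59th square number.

70210

Σ_{i=1}^{59} i² = 59·60·119/6 = 70210.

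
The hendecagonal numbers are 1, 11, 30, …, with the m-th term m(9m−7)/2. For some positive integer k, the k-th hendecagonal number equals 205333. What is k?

214

Set n(9n−7)/2 = 205333, giving 9n² − 7n − 410666 = 0.
So n = (7 + 3845) / 18 = 3852/18 = 214.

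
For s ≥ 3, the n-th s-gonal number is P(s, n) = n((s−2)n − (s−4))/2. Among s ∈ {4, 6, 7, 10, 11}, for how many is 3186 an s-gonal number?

2

s = 4: P(4, 56) = 3136 and P(4, 57) = 3249; 3186 is not s-gonal.
s = 6: P(6, 40) = 3160 and P(6, 41) = 3321; 3186 is not s-gonal.
s = 7: P(7, 36) = 3186. ✓
s = 10: P(10, 28) = 3052 and P(10, 29) = 3277; 3186 is not s-gonal.
s = 11: P(11, 27) = 3186. ✓
Hits: s ∈ {7, 11} → 2.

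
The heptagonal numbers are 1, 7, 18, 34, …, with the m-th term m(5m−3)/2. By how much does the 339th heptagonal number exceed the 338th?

Consecutive heptagonal numbers differ by 5n − 4: here 5·339 − 4 = 1691.

1691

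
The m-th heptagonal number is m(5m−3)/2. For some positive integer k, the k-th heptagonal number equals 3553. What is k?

Set n(5n−3)/2 = 3553, giving 5n² − 3n − 7106 = 0.
The discriminant is 9 + 40·3553 = 142129, and √142129 = 377.
So n = (3 + 377) / 10 = 380/10 = 38.
Check: 38·(5·38 − 3)/2 = 3553. ✓

38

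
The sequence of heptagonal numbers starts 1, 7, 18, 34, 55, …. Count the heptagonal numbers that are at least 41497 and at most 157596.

The n-th heptagonal number is n(5n−3)/2.
Smallest index with value ≥ 41497: n = 130 (giving 42055).
Largest index with value ≤ 157596: n = 251 (giving 157126).
Indices 130 through 251: 122 terms.

122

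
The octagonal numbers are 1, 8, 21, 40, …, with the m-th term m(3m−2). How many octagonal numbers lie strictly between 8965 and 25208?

36

The n-th octagonal number is n(3n−2).
Smallest index with value > 8965: n = 56 (giving 9296).
Largest index with value < 25208: n = 91 (giving 24661).
Indices 56 through 91: 36 terms.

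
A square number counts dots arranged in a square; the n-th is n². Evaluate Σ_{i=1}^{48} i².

Σ_{i=1}^{48} i² = 48·49·97/6 = 38024.

38024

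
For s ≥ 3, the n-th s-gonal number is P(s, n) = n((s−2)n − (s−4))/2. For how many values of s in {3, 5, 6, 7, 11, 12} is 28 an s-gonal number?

s = 3: P(3, 7) = 28. ✓
s = 5: P(5, 4) = 22 and P(5, 5) = 35; 28 is not s-gonal.
s = 6: P(6, 4) = 28. ✓
s = 7: P(7, 3) = 18 and P(7, 4) = 34; 28 is not s-gonal.
s = 11: P(11, 2) = 11 and P(11, 3) = 30; 28 is not s-gonal.
s = 12: P(12, 2) = 12 and P(12, 3) = 33; 28 is not s-gonal.
Hits: s ∈ {3, 6} → 2.

2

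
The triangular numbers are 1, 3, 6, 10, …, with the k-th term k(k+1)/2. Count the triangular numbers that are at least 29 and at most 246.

14

The n-th triangular number is n(n+1)/2.
Smallest index with value ≥ 29: n = 8 (giving 36).
Largest index with value ≤ 246: n = 21 (giving 231).
Indices 8 through 21: 14 terms.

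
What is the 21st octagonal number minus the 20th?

121

Consecutive octagonal numbers differ by 6n − 5: here 6·21 − 5 = 121.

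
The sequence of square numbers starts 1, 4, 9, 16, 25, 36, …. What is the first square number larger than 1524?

Solve n² > 1524 for integer n.
The largest n with value ≤ 1524 is 39 (since 1521 ≤ 1524 < 1600), so the first above is n = 40, value 1600.

1600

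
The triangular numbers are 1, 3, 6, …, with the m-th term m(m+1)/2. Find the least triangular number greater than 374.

Solve n(n+1)/2 > 374 for integer n.
The largest n with value ≤ 374 is 26 (since 351 ≤ 374 < 378), so the first above is n = 27, value 378.

378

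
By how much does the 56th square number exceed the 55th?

n² − (n−1)² = 2n − 1, so 56² − 55² = 2·56 − 1 = 111.

111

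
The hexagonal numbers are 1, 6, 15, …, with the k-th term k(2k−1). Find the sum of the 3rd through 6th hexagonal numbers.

154

Σ i(2i−1) = 2Σi² − Σi over i = 3..6.
Σi = 21 − 3 = 18 and Σi² = 91 − 5 = 86.
2·86 − 1·18 = 154.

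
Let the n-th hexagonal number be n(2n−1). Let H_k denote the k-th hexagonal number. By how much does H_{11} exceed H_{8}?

111

11·(2·11 − 1) = 231 and 8·(2·8 − 1) = 120.
Difference: 231 − 120 = 111.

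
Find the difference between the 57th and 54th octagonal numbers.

57·(3·57 − 2) = 9633 and 54·(3·54 − 2) = 8640.
Difference: 9633 − 8640 = 993.

993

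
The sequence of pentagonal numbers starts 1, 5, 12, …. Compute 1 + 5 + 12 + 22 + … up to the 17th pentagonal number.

Σ i(3i−1)/2 = (3Σi² − Σi) / 2 over i = 1..17.
Σi = 153 and Σi² = 1785.
(3·1785 − 1·153) / 2 = 5202/2 = 2601.

2601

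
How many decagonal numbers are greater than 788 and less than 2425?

The n-th decagonal number is n(4n−3).
Smallest index with value > 788: n = 15 (giving 855).
Largest index with value < 2425: n = 24 (giving 2232).
Indices 15 through 24: 10 terms.

10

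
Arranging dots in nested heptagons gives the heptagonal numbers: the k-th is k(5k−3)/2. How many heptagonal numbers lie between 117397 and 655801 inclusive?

The n-th heptagonal number is n(5n−3)/2.
Smallest index with value ≥ 117397: n = 217 (giving 117397).
Largest index with value ≤ 655801: n = 512 (giving 654592).
Indices 217 through 512: 296 terms.

296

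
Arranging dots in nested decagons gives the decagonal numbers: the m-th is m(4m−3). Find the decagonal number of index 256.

256·(4·256 − 3) = 256·1021 = 261376.

261376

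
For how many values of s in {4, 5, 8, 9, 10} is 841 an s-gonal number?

1

s = 4: P(4, 29) = 841. ✓
s = 5: P(5, 23) = 782 and P(5, 24) = 852; 841 is not s-gonal.
s = 8: P(8, 17) = 833 and P(8, 18) = 936; 841 is not s-gonal.
s = 9: P(9, 15) = 750 and P(9, 16) = 856; 841 is not s-gonal.
s = 10: P(10, 14) = 742 and P(10, 15) = 855; 841 is not s-gonal.
Hits: s ∈ {4} → 1.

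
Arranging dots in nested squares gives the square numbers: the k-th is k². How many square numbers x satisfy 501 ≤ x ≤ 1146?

The n-th square number is n².
Smallest index with value ≥ 501: n = 23 (giving 529).
Largest index with value ≤ 1146: n = 33 (giving 1089).
Indices 23 through 33: 11 terms.

11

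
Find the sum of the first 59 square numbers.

Σ_{i=1}^{59} i² = 59·60·119/6 = 70210.

70210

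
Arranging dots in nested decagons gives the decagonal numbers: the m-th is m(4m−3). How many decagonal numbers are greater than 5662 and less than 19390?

31

The n-th decagonal number is n(4n−3).
Smallest index with value > 5662: n = 39 (giving 5967).
Largest index with value < 19390: n = 69 (giving 18837).
Indices 39 through 69: 31 terms.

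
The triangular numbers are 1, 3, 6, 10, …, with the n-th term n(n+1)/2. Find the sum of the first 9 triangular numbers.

Σ i(i+1)/2 = (Σi² + Σi) / 2 over i = 1..9.
Σi = 45 and Σi² = 285.
(1·285 + 1·45) / 2 = 330/2 = 165.

165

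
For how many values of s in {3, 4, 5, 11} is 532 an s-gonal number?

1

s = 3: P(3, 32) = 528 and P(3, 33) = 561; 532 is not s-gonal.
s = 4: P(4, 23) = 529 and P(4, 24) = 576; 532 is not s-gonal.
s = 5: P(5, 19) = 532. ✓
s = 11: P(11, 11) = 506 and P(11, 12) = 606; 532 is not s-gonal.
Hits: s ∈ {5} → 1.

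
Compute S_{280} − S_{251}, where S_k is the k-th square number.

15399

280² = 78400 and 251² = 63001.
Difference: 78400 − 63001 = 15399.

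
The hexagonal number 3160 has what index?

40

Set n(2n−1) = 3160, giving 2n² − n − 3160 = 0.
So n = (1 + 159) / 4 = 160/4 = 40.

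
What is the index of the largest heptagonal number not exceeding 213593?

292

Solve n(5n−3)/2 ≤ 213593 for integer n.
n = 292 gives 212722 ≤ 213593, while n = 293 gives 214183 > 213593; so the answer is index 292.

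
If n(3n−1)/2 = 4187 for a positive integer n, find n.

53

Set n(3n−1)/2 = 4187, giving 3n² − n − 8374 = 0.
So n = (1 + 317) / 6 = 318/6 = 53.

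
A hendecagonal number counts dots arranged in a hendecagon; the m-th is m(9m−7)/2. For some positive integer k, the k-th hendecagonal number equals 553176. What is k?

Set n(9n−7)/2 = 553176, giving 9n² − 7n − 1106352 = 0.
The discriminant is 49 + 72·553176 = 39828721, and √39828721 = 6311.
So n = (7 + 6311) / 18 = 6318/18 = 351.
Check: 351·(9·351 − 7)/2 = 553176. ✓

351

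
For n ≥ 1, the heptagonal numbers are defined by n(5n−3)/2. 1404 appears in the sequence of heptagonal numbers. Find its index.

Set n(5n−3)/2 = 1404, giving 5n² − 3n − 2808 = 0.
The discriminant is 9 + 40·1404 = 56169, and √56169 = 237.
So n = (3 + 237) / 10 = 240/10 = 24.
Check: 24·(5·24 − 3)/2 = 1404. ✓

24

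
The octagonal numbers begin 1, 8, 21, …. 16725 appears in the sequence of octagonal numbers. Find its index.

Set n(3n−2) = 16725, giving 3n² − 2n − 16725 = 0.
The discriminant is 4 + 12·16725 = 200704, and √200704 = 448.
So n = (2 + 448) / 6 = 450/6 = 75.
Check: 75·(3·75 − 2) = 16725. ✓

75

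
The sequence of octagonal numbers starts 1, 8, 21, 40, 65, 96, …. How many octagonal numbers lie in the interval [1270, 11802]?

43

The n-th octagonal number is n(3n−2).
Smallest index with value ≥ 1270: n = 21 (giving 1281).
Largest index with value ≤ 11802: n = 63 (giving 11781).
Indices 21 through 63: 43 terms.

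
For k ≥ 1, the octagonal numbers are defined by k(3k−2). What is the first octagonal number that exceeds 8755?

Solve n(3n−2) > 8755 for integer n.
The largest n with value ≤ 8755 is 54 (since 8640 ≤ 8755 < 8965), so the first above is n = 55, value 8965.

8965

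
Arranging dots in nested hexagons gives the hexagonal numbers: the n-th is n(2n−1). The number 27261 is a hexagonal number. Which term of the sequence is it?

117

Set n(2n−1) = 27261, giving 2n² − n − 27261 = 0.
The discriminant is 1 + 8·27261 = 218089, and √218089 = 467.
So n = (1 + 467) / 4 = 468/4 = 117.
Check: 117·(2·117 − 1) = 27261. ✓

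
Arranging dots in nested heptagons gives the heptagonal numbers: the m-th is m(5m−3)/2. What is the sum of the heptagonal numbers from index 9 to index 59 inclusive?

172414

Σ i(5i−3)/2 = (5Σi² − 3Σi) / 2 over i = 9..59.
Σi = 1770 − 36 = 1734 and Σi² = 70210 − 204 = 70006.
(5·70006 − 3·1734) / 2 = 344828/2 = 172414.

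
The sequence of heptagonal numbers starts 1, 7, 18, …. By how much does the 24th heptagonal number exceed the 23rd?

Consecutive heptagonal numbers differ by 5n − 4: here 5·24 − 4 = 116.

116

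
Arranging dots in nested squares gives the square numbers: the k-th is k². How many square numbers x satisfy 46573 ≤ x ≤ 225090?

259

The n-th square number is n².
Smallest index with value ≥ 46573: n = 216 (giving 46656).
Largest index with value ≤ 225090: n = 474 (giving 224676).
Indices 216 through 474: 259 terms.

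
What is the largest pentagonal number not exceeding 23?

22

Solve n(3n−1)/2 ≤ 23 for integer n.
n = 4 gives 22 ≤ 23, while n = 5 gives 35 > 23; so the answer is 22.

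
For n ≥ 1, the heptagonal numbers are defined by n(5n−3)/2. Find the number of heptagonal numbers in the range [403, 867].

6

The n-th heptagonal number is n(5n−3)/2.
Smallest index with value ≥ 403: n = 13 (giving 403).
Largest index with value ≤ 867: n = 18 (giving 783).
Indices 13 through 18: 6 terms.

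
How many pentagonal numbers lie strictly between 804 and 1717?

The n-th pentagonal number is n(3n−1)/2.
Smallest index with value > 804: n = 24 (giving 852).
Largest index with value < 1717: n = 33 (giving 1617).
Indices 24 through 33: 10 terms.

10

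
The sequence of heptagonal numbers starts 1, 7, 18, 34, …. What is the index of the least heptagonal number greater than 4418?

Solve n(5n−3)/2 > 4418 for integer n.
The largest n with value ≤ 4418 is 42 (since 4347 ≤ 4418 < 4558), so the first above is n = 43, value 4558.

43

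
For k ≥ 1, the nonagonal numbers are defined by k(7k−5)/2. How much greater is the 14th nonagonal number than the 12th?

14·(7·14 − 5)/2 = 651 and 12·(7·12 − 5)/2 = 474.
Difference: 651 − 474 = 177.

177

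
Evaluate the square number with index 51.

The 51st square number is n² with n = 51.
51² = 2601.

2601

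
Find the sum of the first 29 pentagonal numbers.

Σ i(3i−1)/2 = (3Σi² − Σi) / 2 over i = 1..29.
Σi = 435 and Σi² = 8555.
(3·8555 − 1·435) / 2 = 25230/2 = 12615.

12615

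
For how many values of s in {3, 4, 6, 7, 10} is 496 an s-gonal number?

s = 3: P(3, 31) = 496. ✓
s = 4: P(4, 22) = 484 and P(4, 23) = 529; 496 is not s-gonal.
s = 6: P(6, 16) = 496. ✓
s = 7: P(7, 14) = 469 and P(7, 15) = 540; 496 is not s-gonal.
s = 10: P(10, 11) = 451 and P(10, 12) = 540; 496 is not s-gonal.
Hits: s ∈ {3, 6} → 2.

2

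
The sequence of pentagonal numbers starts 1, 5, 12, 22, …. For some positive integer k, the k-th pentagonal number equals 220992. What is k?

Set n(3n−1)/2 = 220992, giving 3n² − n − 441984 = 0.
So n = (1 + 2303) / 6 = 2304/6 = 384.

384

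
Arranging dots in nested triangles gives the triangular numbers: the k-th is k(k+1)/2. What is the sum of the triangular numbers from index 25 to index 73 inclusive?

Σ i(i+1)/2 = (Σi² + Σi) / 2 over i = 25..73.
Σi = 2701 − 300 = 2401 and Σi² = 132349 − 4900 = 127449.
(1·127449 + 1·2401) / 2 = 129850/2 = 64925.

64925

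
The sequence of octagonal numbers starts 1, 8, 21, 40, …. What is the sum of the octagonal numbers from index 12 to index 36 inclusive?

Σ i(3i−2) = 3Σi² − 2Σi over i = 12..36.
Σi = 666 − 66 = 600 and Σi² = 16206 − 506 = 15700.
3·15700 − 2·600 = 45900.

45900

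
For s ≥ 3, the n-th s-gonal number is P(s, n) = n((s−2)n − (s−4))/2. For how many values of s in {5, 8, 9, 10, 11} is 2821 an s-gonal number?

s = 5: P(5, 43) = 2752 and P(5, 44) = 2882; 2821 is not s-gonal.
s = 8: P(8, 31) = 2821. ✓
s = 9: P(9, 28) = 2674 and P(9, 29) = 2871; 2821 is not s-gonal.
s = 10: P(10, 26) = 2626 and P(10, 27) = 2835; 2821 is not s-gonal.
s = 11: P(11, 25) = 2725 and P(11, 26) = 2951; 2821 is not s-gonal.
Hits: s ∈ {8} → 1.

1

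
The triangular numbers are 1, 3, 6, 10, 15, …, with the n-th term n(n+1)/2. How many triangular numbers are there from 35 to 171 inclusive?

11

The n-th triangular number is n(n+1)/2.
Smallest index with value ≥ 35: n = 8 (giving 36).
Largest index with value ≤ 171: n = 18 (giving 171).
Indices 8 through 18: 11 terms.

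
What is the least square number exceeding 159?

Solve n² > 159 for integer n.
The largest n with value ≤ 159 is 12 (since 144 ≤ 159 < 169), so the first above is n = 13, value 169.

169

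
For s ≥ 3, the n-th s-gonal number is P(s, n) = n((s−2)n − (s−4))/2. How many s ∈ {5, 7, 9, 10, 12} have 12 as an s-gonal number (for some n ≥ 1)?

2

s = 5: P(5, 3) = 12. ✓
s = 7: P(7, 2) = 7 and P(7, 3) = 18; 12 is not s-gonal.
s = 9: P(9, 2) = 9 and P(9, 3) = 24; 12 is not s-gonal.
s = 10: P(10, 2) = 10 and P(10, 3) = 27; 12 is not s-gonal.
s = 12: P(12, 2) = 12. ✓
Hits: s ∈ {5, 12} → 2.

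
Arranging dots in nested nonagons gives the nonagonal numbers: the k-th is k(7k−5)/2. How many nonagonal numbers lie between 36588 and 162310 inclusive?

The n-th nonagonal number is n(7n−5)/2.
Smallest index with value ≥ 36588: n = 103 (giving 36874).
Largest index with value ≤ 162310: n = 215 (giving 161250).
Indices 103 through 215: 113 terms.

113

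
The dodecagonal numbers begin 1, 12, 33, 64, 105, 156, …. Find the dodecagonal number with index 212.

223872

212·(5·212 − 4) = 212·1056 = 223872.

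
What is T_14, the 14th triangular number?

The 14th triangular number is n(n+1)/2 with n = 14.
14·15/2 = 210/2 = 105.

105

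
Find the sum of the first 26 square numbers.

6201

Σ_{i=1}^{26} i² = 26·27·53/6 = 6201.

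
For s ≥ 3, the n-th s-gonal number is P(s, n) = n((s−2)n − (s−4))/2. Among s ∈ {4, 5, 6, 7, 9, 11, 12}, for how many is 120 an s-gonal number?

1

s = 4: P(4, 10) = 100 and P(4, 11) = 121; 120 is not s-gonal.
s = 5: P(5, 9) = 117 and P(5, 10) = 145; 120 is not s-gonal.
s = 6: P(6, 8) = 120. ✓
s = 7: P(7, 7) = 112 and P(7, 8) = 148; 120 is not s-gonal.
s = 9: P(9, 6) = 111 and P(9, 7) = 154; 120 is not s-gonal.
s = 11: P(11, 5) = 95 and P(11, 6) = 141; 120 is not s-gonal.
s = 12: P(12, 5) = 105 and P(12, 6) = 156; 120 is not s-gonal.
Hits: s ∈ {6} → 1.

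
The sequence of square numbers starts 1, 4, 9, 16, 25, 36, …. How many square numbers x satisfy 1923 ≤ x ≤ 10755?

The n-th square number is n².
Smallest index with value ≥ 1923: n = 44 (giving 1936).
Largest index with value ≤ 10755: n = 103 (giving 10609).
Indices 44 through 103: 60 terms.

60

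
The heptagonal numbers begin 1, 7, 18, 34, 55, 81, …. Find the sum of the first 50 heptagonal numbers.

105400

Σ i(5i−3)/2 = (5Σi² − 3Σi) / 2 over i = 1..50.
Σi = 1275 and Σi² = 42925.
(5·42925 − 3·1275) / 2 = 210800/2 = 105400.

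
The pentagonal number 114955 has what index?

Set n(3n−1)/2 = 114955, giving 3n² − n − 229910 = 0.
The discriminant is 1 + 24·114955 = 2758921, and √2758921 = 1661.
So n = (1 + 1661) / 6 = 1662/6 = 277.
Check: 277·(3·277 − 1)/2 = 114955. ✓

277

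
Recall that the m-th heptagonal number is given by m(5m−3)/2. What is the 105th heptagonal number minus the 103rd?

1037

105·(5·105 − 3)/2 = 27405 and 103·(5·103 − 3)/2 = 26368.
Difference: 27405 − 26368 = 1037.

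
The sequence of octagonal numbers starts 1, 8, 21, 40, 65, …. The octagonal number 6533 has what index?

Set n(3n−2) = 6533, giving 3n² − 2n − 6533 = 0.
The discriminant is 4 + 12·6533 = 78400, and √78400 = 280.
So n = (2 + 280) / 6 = 282/6 = 47.
Check: 47·(3·47 − 2) = 6533. ✓

47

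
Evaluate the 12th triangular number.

The 12th triangular number is n(n+1)/2 with n = 12.
12·13/2 = 156/2 = 78.

78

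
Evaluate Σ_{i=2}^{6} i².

90

Σ_{i=2}^{6} i² = 91 − 1 = 90.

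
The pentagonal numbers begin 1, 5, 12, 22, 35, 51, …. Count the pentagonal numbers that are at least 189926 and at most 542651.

The n-th pentagonal number is n(3n−1)/2.
Smallest index with value ≥ 189926: n = 356 (giving 189926).
Largest index with value ≤ 542651: n = 601 (giving 541501).
Indices 356 through 601: 246 terms.

246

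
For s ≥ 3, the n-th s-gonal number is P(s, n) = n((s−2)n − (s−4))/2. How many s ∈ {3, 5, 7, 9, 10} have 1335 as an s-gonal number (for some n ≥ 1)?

s = 3: P(3, 51) = 1326 and P(3, 52) = 1378; 1335 is not s-gonal.
s = 5: P(5, 30) = 1335. ✓
s = 7: P(7, 23) = 1288 and P(7, 24) = 1404; 1335 is not s-gonal.
s = 9: P(9, 19) = 1216 and P(9, 20) = 1350; 1335 is not s-gonal.
s = 10: P(10, 18) = 1242 and P(10, 19) = 1387; 1335 is not s-gonal.
Hits: s ∈ {5} → 1.

1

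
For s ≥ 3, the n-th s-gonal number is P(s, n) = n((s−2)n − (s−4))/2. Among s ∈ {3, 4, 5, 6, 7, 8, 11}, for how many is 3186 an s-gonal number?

s = 3: P(3, 79) = 3160 and P(3, 80) = 3240; 3186 is not s-gonal.
s = 4: P(4, 56) = 3136 and P(4, 57) = 3249; 3186 is not s-gonal.
s = 5: P(5, 46) = 3151 and P(5, 47) = 3290; 3186 is not s-gonal.
s = 6: P(6, 40) = 3160 and P(6, 41) = 3321; 3186 is not s-gonal.
s = 7: P(7, 36) = 3186. ✓
s = 8: P(8, 32) = 3008 and P(8, 33) = 3201; 3186 is not s-gonal.
s = 11: P(11, 27) = 3186. ✓
Hits: s ∈ {7, 11} → 2.

2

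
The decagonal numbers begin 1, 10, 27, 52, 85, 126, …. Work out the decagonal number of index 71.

19951

The 71st decagonal number is n(4n−3) with n = 71.
71·(4·71 − 3) = 71·281 = 19951.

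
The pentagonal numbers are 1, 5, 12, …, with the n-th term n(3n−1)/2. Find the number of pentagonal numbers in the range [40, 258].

The n-th pentagonal number is n(3n−1)/2.
Smallest index with value ≥ 40: n = 6 (giving 51).
Largest index with value ≤ 258: n = 13 (giving 247).
Indices 6 through 13: 8 terms.

8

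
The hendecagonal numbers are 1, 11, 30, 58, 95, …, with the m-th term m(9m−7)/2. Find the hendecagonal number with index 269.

The 269th hendecagonal number is n(9n−7)/2 with n = 269.
269·(9·269 − 7)/2 = 269·2414/2 = 269·1207 = 324683.

324683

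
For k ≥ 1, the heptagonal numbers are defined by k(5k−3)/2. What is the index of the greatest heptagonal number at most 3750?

Solve n(5n−3)/2 ≤ 3750 for integer n.
n = 39 gives 3744 ≤ 3750, while n = 40 gives 3940 > 3750; so the answer is index 39.

39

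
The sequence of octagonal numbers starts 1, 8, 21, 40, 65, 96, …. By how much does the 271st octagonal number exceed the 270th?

1621

Consecutive octagonal numbers differ by 6n − 5: here 6·271 − 5 = 1621.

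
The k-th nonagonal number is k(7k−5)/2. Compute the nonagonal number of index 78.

78·(7·78 − 5)/2 = 78·541/2 = 21099.

21099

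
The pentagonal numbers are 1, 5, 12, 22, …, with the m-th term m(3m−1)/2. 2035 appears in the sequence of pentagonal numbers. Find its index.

Set n(3n−1)/2 = 2035, giving 3n² − n − 4070 = 0.
So n = (1 + 221) / 6 = 222/6 = 37.
Check: 37·(3·37 − 1)/2 = 2035. ✓

37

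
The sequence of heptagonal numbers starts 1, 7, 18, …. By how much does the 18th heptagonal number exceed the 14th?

18·(5·18 − 3)/2 = 783 and 14·(5·14 − 3)/2 = 469.
Difference: 783 − 469 = 314.

314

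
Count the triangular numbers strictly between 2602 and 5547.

33

The n-th triangular number is n(n+1)/2.
Smallest index with value > 2602: n = 72 (giving 2628).
Largest index with value < 5547: n = 104 (giving 5460).
Indices 72 through 104: 33 terms.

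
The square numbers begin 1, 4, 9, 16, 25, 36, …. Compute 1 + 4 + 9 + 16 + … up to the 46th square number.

33511

Σ_{i=1}^{46} i² = 46·47·93/6 = 33511.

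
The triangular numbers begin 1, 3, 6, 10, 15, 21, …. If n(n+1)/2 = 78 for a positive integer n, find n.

12

Set n(n+1)/2 = 78, giving n² + n − 156 = 0.
So n = (-1 + 25) / 2 = 24/2 = 12.
Check: 12·13/2 = 78. ✓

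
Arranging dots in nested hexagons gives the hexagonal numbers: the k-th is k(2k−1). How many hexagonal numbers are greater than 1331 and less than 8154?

38

The n-th hexagonal number is n(2n−1).
Smallest index with value > 1331: n = 27 (giving 1431).
Largest index with value < 8154: n = 64 (giving 8128).
Indices 27 through 64: 38 terms.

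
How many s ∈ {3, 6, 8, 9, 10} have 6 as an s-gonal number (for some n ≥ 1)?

2

s = 3: P(3, 3) = 6. ✓
s = 6: P(6, 2) = 6. ✓
s = 8: P(8, 1) = 1 and P(8, 2) = 8; 6 is not s-gonal.
s = 9: P(9, 1) = 1 and P(9, 2) = 9; 6 is not s-gonal.
s = 10: P(10, 1) = 1 and P(10, 2) = 10; 6 is not s-gonal.
Hits: s ∈ {3, 6} → 2.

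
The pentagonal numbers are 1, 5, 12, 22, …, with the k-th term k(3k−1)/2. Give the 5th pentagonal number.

5·(3·5 − 1)/2 = 5·14/2 = 5·7 = 35.

35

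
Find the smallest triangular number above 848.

Solve n(n+1)/2 > 848 for integer n.
The largest n with value ≤ 848 is 40 (since 820 ≤ 848 < 861), so the first above is n = 41, value 861.

861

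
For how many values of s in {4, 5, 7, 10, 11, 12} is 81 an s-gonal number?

s = 4: P(4, 9) = 81. ✓
s = 5: P(5, 7) = 70 and P(5, 8) = 92; 81 is not s-gonal.
s = 7: P(7, 6) = 81. ✓
s = 10: P(10, 4) = 52 and P(10, 5) = 85; 81 is not s-gonal.
s = 11: P(11, 4) = 58 and P(11, 5) = 95; 81 is not s-gonal.
s = 12: P(12, 4) = 64 and P(12, 5) = 105; 81 is not s-gonal.
Hits: s ∈ {4, 7} → 2.

2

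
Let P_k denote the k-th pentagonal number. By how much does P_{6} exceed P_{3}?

39

6·(3·6 − 1)/2 = 51 and 3·(3·3 − 1)/2 = 12.
Difference: 51 − 12 = 39.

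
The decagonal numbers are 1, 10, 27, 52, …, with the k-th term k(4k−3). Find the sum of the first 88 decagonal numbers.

912428

Σ i(4i−3) = 4Σi² − 3Σi over i = 1..88.
Σi = 3916 and Σi² = 231044.
4·231044 − 3·3916 = 912428.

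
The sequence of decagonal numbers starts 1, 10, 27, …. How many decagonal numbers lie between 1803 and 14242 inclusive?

The n-th decagonal number is n(4n−3).
Smallest index with value ≥ 1803: n = 22 (giving 1870).
Largest index with value ≤ 14242: n = 60 (giving 14220).
Indices 22 through 60: 39 terms.

39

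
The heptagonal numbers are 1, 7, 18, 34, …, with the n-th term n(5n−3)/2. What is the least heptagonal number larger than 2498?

2512

Solve n(5n−3)/2 > 2498 for integer n.
The largest n with value ≤ 2498 is 31 (since 2356 ≤ 2498 < 2512), so the first above is n = 32, value 2512.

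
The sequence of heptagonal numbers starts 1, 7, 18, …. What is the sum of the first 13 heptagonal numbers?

Σ i(5i−3)/2 = (5Σi² − 3Σi) / 2 over i = 1..13.
Σi = 91 and Σi² = 819.
(5·819 − 3·91) / 2 = 3822/2 = 1911.

1911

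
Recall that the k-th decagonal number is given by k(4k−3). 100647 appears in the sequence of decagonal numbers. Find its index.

Set n(4n−3) = 100647, giving 4n² − 3n − 100647 = 0.
The discriminant is 9 + 16·100647 = 1610361, and √1610361 = 1269.
So n = (3 + 1269) / 8 = 1272/8 = 159.

159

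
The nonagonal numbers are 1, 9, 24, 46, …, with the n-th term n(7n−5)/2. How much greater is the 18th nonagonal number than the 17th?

120

Consecutive nonagonal numbers differ by 7n − 6: here 7·18 − 6 = 120.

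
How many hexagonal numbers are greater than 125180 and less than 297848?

The n-th hexagonal number is n(2n−1).
Smallest index with value > 125180: n = 251 (giving 125751).
Largest index with value < 297848: n = 386 (giving 297606).
Indices 251 through 386: 136 terms.

136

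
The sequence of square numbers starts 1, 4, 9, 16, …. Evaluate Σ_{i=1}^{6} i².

91

Σ_{i=1}^{6} i² = 6·7·13/6 = 91.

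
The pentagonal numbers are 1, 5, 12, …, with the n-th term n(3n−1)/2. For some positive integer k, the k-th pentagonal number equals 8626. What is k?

Set n(3n−1)/2 = 8626, giving 3n² − n − 17252 = 0.
The discriminant is 1 + 24·8626 = 207025, and √207025 = 455.
So n = (1 + 455) / 6 = 456/6 = 76.

76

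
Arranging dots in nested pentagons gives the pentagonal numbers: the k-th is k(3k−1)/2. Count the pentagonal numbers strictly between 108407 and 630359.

The n-th pentagonal number is n(3n−1)/2.
Smallest index with value > 108407: n = 270 (giving 109215).
Largest index with value < 630359: n = 648 (giving 629532).
Indices 270 through 648: 379 terms.

379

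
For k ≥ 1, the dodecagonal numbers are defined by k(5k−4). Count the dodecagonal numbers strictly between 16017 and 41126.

The n-th dodecagonal number is n(5n−4).
Smallest index with value > 16017: n = 58 (giving 16588).
Largest index with value < 41126: n = 91 (giving 41041).
Indices 58 through 91: 34 terms.

34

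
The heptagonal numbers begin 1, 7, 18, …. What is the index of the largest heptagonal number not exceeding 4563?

43

Solve n(5n−3)/2 ≤ 4563 for integer n.
n = 43 gives 4558 ≤ 4563, while n = 44 gives 4774 > 4563; so the answer is index 43.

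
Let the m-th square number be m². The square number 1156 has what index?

34

We need n² = 1156, so n = √1156 = 34.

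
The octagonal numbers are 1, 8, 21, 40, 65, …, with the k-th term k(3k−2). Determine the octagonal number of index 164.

164·(3·164 − 2) = 164·490 = 80360.

80360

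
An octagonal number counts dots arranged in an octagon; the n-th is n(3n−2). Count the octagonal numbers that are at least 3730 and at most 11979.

28

The n-th octagonal number is n(3n−2).
Smallest index with value ≥ 3730: n = 36 (giving 3816).
Largest index with value ≤ 11979: n = 63 (giving 11781).
Indices 36 through 63: 28 terms.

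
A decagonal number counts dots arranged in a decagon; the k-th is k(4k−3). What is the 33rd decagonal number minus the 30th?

747

33·(4·33 − 3) = 4257 and 30·(4·30 − 3) = 3510.
Difference: 4257 − 3510 = 747.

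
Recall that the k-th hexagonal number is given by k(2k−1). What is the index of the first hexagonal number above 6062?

Solve n(2n−1) > 6062 for integer n.
The largest n with value ≤ 6062 is 55 (since 5995 ≤ 6062 < 6216), so the first above is n = 56, value 6216.

56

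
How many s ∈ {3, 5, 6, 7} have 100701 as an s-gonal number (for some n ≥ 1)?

s = 3: P(3, 448) = 100576 and P(3, 449) = 101025; 100701 is not s-gonal.
s = 5: P(5, 259) = 100492 and P(5, 260) = 101270; 100701 is not s-gonal.
s = 6: P(6, 224) = 100128 and P(6, 225) = 101025; 100701 is not s-gonal.
s = 7: P(7, 201) = 100701. ✓
Hits: s ∈ {7} → 1.

1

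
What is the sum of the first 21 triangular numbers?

1771

Σ i(i+1)/2 = (Σi² + Σi) / 2 over i = 1..21.
Σi = 231 and Σi² = 3311.
(1·3311 + 1·231) / 2 = 3542/2 = 1771.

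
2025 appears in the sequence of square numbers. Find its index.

We need n² = 2025, so n = √2025 = 45.
Check: 45² = 2025. ✓

45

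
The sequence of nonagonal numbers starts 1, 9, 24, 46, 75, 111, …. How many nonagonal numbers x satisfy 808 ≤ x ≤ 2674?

The n-th nonagonal number is n(7n−5)/2.
Smallest index with value ≥ 808: n = 16 (giving 856).
Largest index with value ≤ 2674: n = 28 (giving 2674).
Indices 16 through 28: 13 terms.

13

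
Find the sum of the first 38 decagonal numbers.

Σ i(4i−3) = 4Σi² − 3Σi over i = 1..38.
Σi = 741 and Σi² = 19019.
4·19019 − 3·741 = 73853.

73853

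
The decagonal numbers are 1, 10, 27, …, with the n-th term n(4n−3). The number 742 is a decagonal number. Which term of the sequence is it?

Set n(4n−3) = 742, giving 4n² − 3n − 742 = 0.
The discriminant is 9 + 16·742 = 11881, and √11881 = 109.
So n = (3 + 109) / 8 = 112/8 = 14.

14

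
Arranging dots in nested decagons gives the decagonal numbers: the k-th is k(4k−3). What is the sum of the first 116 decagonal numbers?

Σ i(4i−3) = 4Σi² − 3Σi over i = 1..116.
Σi = 6786 and Σi² = 527046.
4·527046 − 3·6786 = 2087826.

2087826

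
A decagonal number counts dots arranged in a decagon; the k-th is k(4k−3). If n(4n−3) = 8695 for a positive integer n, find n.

47

Set n(4n−3) = 8695, giving 4n² − 3n − 8695 = 0.
The discriminant is 9 + 16·8695 = 139129, and √139129 = 373.
So n = (3 + 373) / 8 = 376/8 = 47.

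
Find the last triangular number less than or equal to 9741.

Solve n(n+1)/2 ≤ 9741 for integer n.
n = 139 gives 9730 ≤ 9741, while n = 140 gives 9870 > 9741; so the answer is 9730.

9730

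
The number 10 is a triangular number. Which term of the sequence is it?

Set n(n+1)/2 = 10, giving n² + n − 20 = 0.
So n = (-1 + 9) / 2 = 8/2 = 4.

4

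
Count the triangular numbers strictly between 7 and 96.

The n-th triangular number is n(n+1)/2.
Smallest index with value > 7: n = 4 (giving 10).
Largest index with value < 96: n = 13 (giving 91).
Indices 4 through 13: 10 terms.

10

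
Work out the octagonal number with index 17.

The 17th octagonal number is n(3n−2) with n = 17.
17·(3·17 − 2) = 17·49 = 833.

833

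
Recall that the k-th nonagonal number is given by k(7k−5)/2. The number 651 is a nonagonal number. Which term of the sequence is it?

Set n(7n−5)/2 = 651, giving 7n² − 5n − 1302 = 0.
So n = (5 + 191) / 14 = 196/14 = 14.

14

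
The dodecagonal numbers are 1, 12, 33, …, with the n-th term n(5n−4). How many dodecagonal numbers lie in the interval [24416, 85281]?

The n-th dodecagonal number is n(5n−4).
Smallest index with value ≥ 24416: n = 71 (giving 24921).
Largest index with value ≤ 85281: n = 131 (giving 85281).
Indices 71 through 131: 61 terms.

61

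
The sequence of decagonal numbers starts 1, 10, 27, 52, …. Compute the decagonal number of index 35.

The 35th decagonal number is n(4n−3) with n = 35.
35·(4·35 − 3) = 35·137 = 4795.

4795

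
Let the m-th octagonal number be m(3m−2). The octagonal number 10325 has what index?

59

Set n(3n−2) = 10325, giving 3n² − 2n − 10325 = 0.
The discriminant is 4 + 12·10325 = 123904, and √123904 = 352.
So n = (2 + 352) / 6 = 354/6 = 59.
Check: 59·(3·59 − 2) = 10325. ✓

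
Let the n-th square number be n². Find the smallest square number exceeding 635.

676

Solve n² > 635 for integer n.
The largest n with value ≤ 635 is 25 (since 625 ≤ 635 < 676), so the first above is n = 26, value 676.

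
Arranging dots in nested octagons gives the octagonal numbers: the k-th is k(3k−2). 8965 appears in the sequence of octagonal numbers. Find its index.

55

Set n(3n−2) = 8965, giving 3n² − 2n − 8965 = 0.
The discriminant is 4 + 12·8965 = 107584, and √107584 = 328.
So n = (2 + 328) / 6 = 330/6 = 55.
Check: 55·(3·55 − 2) = 8965. ✓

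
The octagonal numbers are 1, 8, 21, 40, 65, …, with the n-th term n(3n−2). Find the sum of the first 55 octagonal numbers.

167860

Σ i(3i−2) = 3Σi² − 2Σi over i = 1..55.
Σi = 1540 and Σi² = 56980.
3·56980 − 2·1540 = 167860.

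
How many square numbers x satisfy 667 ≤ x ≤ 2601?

The n-th square number is n².
Smallest index with value ≥ 667: n = 26 (giving 676).
Largest index with value ≤ 2601: n = 51 (giving 2601).
Indices 26 through 51: 26 terms.

26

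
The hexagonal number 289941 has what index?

Set n(2n−1) = 289941, giving 2n² − n − 289941 = 0.
The discriminant is 1 + 8·289941 = 2319529, and √2319529 = 1523.
So n = (1 + 1523) / 4 = 1524/4 = 381.

381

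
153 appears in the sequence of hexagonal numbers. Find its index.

9

Set n(2n−1) = 153, giving 2n² − n − 153 = 0.
The discriminant is 1 + 8·153 = 1225, and √1225 = 35.
So n = (1 + 35) / 4 = 36/4 = 9.
Check: 9·(2·9 − 1) = 153. ✓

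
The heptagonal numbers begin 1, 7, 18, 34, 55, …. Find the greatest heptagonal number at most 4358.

Solve n(5n−3)/2 ≤ 4358 for integer n.
n = 42 gives 4347 ≤ 4358, while n = 43 gives 4558 > 4358; so the answer is 4347.

4347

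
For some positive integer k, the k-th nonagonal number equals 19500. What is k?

Set n(7n−5)/2 = 19500, giving 7n² − 5n − 39000 = 0.
The discriminant is 25 + 56·19500 = 1092025, and √1092025 = 1045.
So n = (5 + 1045) / 14 = 1050/14 = 75.

75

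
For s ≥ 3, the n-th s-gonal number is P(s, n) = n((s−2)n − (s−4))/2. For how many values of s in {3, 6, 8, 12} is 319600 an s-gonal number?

s = 3: P(3, 799) = 319600. ✓
s = 6: P(6, 400) = 319600. ✓
s = 8: P(8, 326) = 318176 and P(8, 327) = 320133; 319600 is not s-gonal.
s = 12: P(12, 253) = 319033 and P(12, 254) = 321564; 319600 is not s-gonal.
Hits: s ∈ {3, 6} → 2.

2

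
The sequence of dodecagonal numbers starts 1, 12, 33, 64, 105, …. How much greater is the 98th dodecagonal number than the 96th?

98·(5·98 − 4) = 47628 and 96·(5·96 − 4) = 45696.
Difference: 47628 − 45696 = 1932.

1932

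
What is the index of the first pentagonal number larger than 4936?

58

Solve n(3n−1)/2 > 4936 for integer n.
The largest n with value ≤ 4936 is 57 (since 4845 ≤ 4936 < 5017), so the first above is n = 58, value 5017.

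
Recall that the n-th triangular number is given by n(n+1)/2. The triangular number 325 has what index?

25

Set n(n+1)/2 = 325, giving n² + n − 650 = 0.
So n = (-1 + 51) / 2 = 50/2 = 25.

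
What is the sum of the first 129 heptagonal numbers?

Σ i(5i−3)/2 = (5Σi² − 3Σi) / 2 over i = 1..129.
Σi = 8385 and Σi² = 723905.
(5·723905 − 3·8385) / 2 = 3594370/2 = 1797185.

1797185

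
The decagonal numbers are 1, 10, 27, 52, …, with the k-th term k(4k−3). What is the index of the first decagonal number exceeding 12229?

Solve n(4n−3) > 12229 for integer n.
The largest n with value ≤ 12229 is 55 (since 11935 ≤ 12229 < 12376), so the first above is n = 56, value 12376.

56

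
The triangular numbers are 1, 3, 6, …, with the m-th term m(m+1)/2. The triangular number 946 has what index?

Set n(n+1)/2 = 946, giving n² + n − 1892 = 0.
So n = (-1 + 87) / 2 = 86/2 = 43.

43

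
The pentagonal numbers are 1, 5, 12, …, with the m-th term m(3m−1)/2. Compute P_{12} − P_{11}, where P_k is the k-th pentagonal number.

34

Consecutive pentagonal numbers differ by 3n − 2: here 3·12 − 2 = 34.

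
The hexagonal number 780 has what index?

20

Set n(2n−1) = 780, giving 2n² − n − 780 = 0.
So n = (1 + 79) / 4 = 80/4 = 20.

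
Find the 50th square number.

The 50th square number is n² with n = 50.
50² = 2500.

2500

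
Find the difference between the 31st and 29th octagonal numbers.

31·(3·31 − 2) = 2821 and 29·(3·29 − 2) = 2465.
Difference: 2821 − 2465 = 356.

356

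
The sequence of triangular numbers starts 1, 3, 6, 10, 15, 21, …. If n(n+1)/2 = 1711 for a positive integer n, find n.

58

Set n(n+1)/2 = 1711, giving n² + n − 3422 = 0.
So n = (-1 + 117) / 2 = 116/2 = 58.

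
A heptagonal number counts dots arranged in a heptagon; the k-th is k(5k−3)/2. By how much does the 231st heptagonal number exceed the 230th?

1151

Consecutive heptagonal numbers differ by 5n − 4: here 5·231 − 4 = 1151.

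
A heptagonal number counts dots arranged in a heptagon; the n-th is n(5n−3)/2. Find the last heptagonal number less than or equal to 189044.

Solve n(5n−3)/2 ≤ 189044 for integer n.
n = 275 gives 188650 ≤ 189044, while n = 276 gives 190026 > 189044; so the answer is 188650.

188650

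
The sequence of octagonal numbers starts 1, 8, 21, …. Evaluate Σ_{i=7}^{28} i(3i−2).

22099

Σ i(3i−2) = 3Σi² − 2Σi over i = 7..28.
Σi = 406 − 21 = 385 and Σi² = 7714 − 91 = 7623.
3·7623 − 2·385 = 22099.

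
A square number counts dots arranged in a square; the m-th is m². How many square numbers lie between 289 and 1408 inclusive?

21

The n-th square number is n².
Smallest index with value ≥ 289: n = 17 (giving 289).
Largest index with value ≤ 1408: n = 37 (giving 1369).
Indices 17 through 37: 21 terms.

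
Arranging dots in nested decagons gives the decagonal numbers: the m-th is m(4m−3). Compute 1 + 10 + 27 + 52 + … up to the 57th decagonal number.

248501

Σ i(4i−3) = 4Σi² − 3Σi over i = 1..57.
Σi = 1653 and Σi² = 63365.
4·63365 − 3·1653 = 248501.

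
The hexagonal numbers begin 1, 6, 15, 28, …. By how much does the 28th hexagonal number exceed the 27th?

109

Consecutive hexagonal numbers differ by 4n − 3: here 4·28 − 3 = 109.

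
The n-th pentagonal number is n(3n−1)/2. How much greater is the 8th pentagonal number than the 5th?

57

8·(3·8 − 1)/2 = 92 and 5·(3·5 − 1)/2 = 35.
Difference: 92 − 35 = 57.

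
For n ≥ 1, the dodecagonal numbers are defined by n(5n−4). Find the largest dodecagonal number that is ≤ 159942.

Solve n(5n−4) ≤ 159942 for integer n.
n = 179 gives 159489 ≤ 159942, while n = 180 gives 161280 > 159942; so the answer is 159489.

159489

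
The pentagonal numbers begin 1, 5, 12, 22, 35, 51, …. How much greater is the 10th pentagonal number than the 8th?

10·(3·10 − 1)/2 = 145 and 8·(3·8 − 1)/2 = 92.
Difference: 145 − 92 = 53.

53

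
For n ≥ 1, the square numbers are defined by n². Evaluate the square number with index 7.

49

The 7th square number is n² with n = 7.
7² = 49.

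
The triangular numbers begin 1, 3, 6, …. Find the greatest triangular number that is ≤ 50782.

Solve n(n+1)/2 ≤ 50782 for integer n.
n = 318 gives 50721 ≤ 50782, while n = 319 gives 51040 > 50782; so the answer is 50721.

50721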